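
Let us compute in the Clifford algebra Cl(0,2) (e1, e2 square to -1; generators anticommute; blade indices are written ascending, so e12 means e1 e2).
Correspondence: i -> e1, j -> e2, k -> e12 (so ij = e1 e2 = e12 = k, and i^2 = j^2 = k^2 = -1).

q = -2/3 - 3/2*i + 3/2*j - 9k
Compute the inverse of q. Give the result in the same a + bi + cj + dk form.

In blades: q = -2/3 - 3/2*e1 + 3/2*e2 - 9*e12.
With qbar = -2/3 + 3/2*e1 - 3/2*e2 + 9*e12 (scalar fixed, mapped units negated), q qbar = 1547/18 (the sum of squared coefficients), so q^-1 = qbar / (1547/18) = -12/1547 + 27/1547*e1 - 27/1547*e2 + 162/1547*e12; translating back:
Answer: -12/1547 + 27/1547*i - 27/1547*j + 162/1547*k


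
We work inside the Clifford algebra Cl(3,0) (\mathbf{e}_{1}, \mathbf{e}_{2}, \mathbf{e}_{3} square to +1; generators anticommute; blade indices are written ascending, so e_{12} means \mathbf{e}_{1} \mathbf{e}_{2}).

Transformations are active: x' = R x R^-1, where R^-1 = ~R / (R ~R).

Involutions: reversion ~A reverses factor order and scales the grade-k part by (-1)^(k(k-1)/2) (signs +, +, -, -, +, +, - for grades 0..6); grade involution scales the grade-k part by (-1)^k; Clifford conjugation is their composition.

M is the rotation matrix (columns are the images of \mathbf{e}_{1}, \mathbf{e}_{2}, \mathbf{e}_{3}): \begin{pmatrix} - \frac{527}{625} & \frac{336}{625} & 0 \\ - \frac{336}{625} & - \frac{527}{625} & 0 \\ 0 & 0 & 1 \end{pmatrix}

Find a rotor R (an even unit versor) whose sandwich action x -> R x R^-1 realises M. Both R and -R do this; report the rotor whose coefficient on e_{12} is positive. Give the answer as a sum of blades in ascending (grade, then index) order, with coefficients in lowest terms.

Method: write R = a + b12*e_{12} + b13*e_{13} + b23*e_{23} with a^2 + b12^2 + b13^2 + b23^2 = 1 (so R^-1 = ~R). Expanding the columns R e_j ~R gives tr M = 4a^2 - 1 and, from the antisymmetric part, M21 - M12 = -4a*b12, M13 - M31 = 4a*b13, M32 - M23 = -4a*b23.
Here tr M = -\frac{429}{625}, so a^2 = (1 + tr M)/4 = \frac{49}{625} and a = ±\frac{7}{25}. Taking a = \frac{7}{25}: M21 - M12 = -\frac{672}{625}, M13 - M31 = 0, M32 - M23 = 0, giving b12 = \frac{24}{25}, b13 = 0, b23 = 0, i.e. R = \frac{7}{25} + \frac{24}{25} e_{12}.
Its e_{12} coefficient is already positive.
Answer: \frac{7}{25} + \frac{24}{25} e_{12}. Note: both R and -R realise this M (trace -\frac{429}{625}); the covering map identifies them, and the e_{12}-coefficient sign is the tie-breaker.


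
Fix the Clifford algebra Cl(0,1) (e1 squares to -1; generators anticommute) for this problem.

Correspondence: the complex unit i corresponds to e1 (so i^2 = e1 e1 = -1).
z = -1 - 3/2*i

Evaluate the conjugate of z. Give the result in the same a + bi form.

In blades: z = -1 - 3/2*e1.
Conjugation here is Clifford conjugation: the scalar is fixed and the grade-1 and grade-2 blades all flip sign, giving -1 + 3/2*e1; translating back:
Answer: -1 + 3/2*i


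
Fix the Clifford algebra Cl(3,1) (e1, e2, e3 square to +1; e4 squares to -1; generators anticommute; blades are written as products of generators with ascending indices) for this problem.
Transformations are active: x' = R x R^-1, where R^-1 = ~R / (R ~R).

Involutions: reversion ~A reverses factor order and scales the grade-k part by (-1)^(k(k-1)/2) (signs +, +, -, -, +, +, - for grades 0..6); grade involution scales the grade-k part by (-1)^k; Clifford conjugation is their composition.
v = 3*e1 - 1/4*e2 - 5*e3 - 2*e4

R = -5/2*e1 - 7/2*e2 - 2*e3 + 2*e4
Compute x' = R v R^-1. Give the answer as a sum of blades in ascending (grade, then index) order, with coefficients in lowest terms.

~R = -5/2*e1 - 7/2*e2 - 2*e3 + 2*e4, and R ~R = 37/2, so R^-1 = ~R / (37/2).
R v = 59/8 + 89/8*e1 e2 + 37/2*e1 e3 - e1 e4 + 17*e2 e3 + 15/2*e2 e4 + 14*e3 e4
Answer: -739/148*e1 - 94/37*e2 + 126/37*e3 + 133/37*e4


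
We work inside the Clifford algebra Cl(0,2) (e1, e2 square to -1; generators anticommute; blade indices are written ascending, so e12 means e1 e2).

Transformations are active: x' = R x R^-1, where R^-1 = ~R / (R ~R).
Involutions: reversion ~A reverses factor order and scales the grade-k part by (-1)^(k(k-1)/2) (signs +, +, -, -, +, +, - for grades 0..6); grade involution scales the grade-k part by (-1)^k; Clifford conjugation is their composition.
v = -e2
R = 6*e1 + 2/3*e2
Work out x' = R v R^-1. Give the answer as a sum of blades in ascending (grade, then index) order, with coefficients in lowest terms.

~R = 6*e1 + 2/3*e2, and R ~R = -328/9, so R^-1 = ~R / (-328/9).
R v = 2/3 - 6*e12
Answer: -9/41*e1 + 40/41*e2


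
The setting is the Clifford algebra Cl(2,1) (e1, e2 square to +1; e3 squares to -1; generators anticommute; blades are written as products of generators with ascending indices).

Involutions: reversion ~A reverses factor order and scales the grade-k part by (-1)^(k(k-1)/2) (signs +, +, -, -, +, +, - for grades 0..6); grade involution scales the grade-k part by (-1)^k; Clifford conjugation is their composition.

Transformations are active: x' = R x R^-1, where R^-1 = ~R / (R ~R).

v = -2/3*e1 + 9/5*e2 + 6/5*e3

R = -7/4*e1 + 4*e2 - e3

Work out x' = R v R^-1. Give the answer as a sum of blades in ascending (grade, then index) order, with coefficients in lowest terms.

~R = -7/4*e1 + 4*e2 - e3, and R ~R = 289/16, so R^-1 = ~R / (289/16).
R v = 287/30 - 29/60*e1 e2 - 83/30*e1 e3 + 33/5*e2 e3
Answer: -5146/4335*e1 + 2113/867*e2 - 9794/4335*e3


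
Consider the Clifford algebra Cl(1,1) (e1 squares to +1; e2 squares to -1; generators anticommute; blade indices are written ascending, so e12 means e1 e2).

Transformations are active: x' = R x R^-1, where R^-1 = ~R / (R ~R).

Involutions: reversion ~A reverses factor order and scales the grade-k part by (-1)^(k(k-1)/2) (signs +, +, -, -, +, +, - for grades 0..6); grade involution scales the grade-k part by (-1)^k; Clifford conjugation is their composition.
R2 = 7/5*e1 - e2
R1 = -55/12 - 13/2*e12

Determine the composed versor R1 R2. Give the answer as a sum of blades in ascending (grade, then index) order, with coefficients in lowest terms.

Distribute over the terms of R1 (each basis-blade product reordered to ascending indices, repeated generators contracted through their squares):
(-55/12) R2 = -77/12*e1 + 55/12*e2
(-13/2*e12) R2 = -13/2*e1 + 91/10*e2
Summing the partial products and collecting blades:
Answer: -155/12*e1 + 821/60*e2


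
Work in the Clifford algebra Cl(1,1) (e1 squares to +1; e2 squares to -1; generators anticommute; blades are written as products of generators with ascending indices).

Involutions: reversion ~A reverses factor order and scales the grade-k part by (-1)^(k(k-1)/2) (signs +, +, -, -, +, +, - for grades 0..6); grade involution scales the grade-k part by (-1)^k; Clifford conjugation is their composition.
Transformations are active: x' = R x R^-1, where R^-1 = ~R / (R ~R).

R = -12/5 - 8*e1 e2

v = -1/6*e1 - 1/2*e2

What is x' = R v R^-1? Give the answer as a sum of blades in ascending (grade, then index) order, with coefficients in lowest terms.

~R = -12/5 + 8*e1 e2, and R ~R = -1456/25, so R^-1 = ~R / (-1456/25).
R v = -18/5*e1 - 2/15*e2
Answer: -71/546*e1 + 89/182*e2


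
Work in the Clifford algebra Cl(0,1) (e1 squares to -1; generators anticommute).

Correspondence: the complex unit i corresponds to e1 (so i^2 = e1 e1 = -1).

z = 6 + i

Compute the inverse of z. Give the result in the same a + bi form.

In blades: z = 6 + e1.
With qbar = 6 - e1 (scalar fixed, mapped units negated), z qbar = 37 (the sum of squared coefficients), so z^-1 = qbar / (37) = 6/37 - 1/37*e1; translating back:
Answer: 6/37 - 1/37*i


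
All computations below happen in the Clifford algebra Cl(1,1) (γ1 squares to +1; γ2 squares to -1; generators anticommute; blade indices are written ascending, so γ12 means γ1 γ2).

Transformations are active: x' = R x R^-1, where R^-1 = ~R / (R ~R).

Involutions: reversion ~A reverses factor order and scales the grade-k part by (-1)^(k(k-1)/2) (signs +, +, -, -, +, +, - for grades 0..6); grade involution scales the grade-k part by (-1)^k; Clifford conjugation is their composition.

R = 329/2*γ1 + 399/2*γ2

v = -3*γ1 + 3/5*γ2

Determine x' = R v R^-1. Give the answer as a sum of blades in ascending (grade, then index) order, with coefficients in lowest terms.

~R = 329/2*γ1 + 399/2*γ2, and R ~R = -12740, so R^-1 = ~R / (-12740).
R v = -3066/5 + 3486/5*γ12
Answer: 12243/650*γ1 + 12093/650*γ2


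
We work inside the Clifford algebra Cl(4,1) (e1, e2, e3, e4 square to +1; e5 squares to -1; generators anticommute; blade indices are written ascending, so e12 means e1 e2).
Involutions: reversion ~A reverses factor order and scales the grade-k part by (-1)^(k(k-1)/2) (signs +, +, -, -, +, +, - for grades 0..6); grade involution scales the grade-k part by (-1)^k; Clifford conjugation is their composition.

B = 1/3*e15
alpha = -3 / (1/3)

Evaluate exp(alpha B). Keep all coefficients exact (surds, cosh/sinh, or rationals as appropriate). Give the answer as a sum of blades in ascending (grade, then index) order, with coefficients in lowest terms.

B^2 = (1/3)^2*(e15)^2 = 1/9*(+1) = 1/9 (a basis 2-blade squares to minus the product of its generators' squares).
B^2 = 1/9 — hyperbolic case — the even/odd split gives cosh and sinh: l = 1/3, alpha*l = -3, so exp(alpha B) = cosh(-3) + (sinh(-3)/(1/3))*B = cosh(3) + (-3*sinh(3))*B.
Answer: cosh(3) - sinh(3)*e15


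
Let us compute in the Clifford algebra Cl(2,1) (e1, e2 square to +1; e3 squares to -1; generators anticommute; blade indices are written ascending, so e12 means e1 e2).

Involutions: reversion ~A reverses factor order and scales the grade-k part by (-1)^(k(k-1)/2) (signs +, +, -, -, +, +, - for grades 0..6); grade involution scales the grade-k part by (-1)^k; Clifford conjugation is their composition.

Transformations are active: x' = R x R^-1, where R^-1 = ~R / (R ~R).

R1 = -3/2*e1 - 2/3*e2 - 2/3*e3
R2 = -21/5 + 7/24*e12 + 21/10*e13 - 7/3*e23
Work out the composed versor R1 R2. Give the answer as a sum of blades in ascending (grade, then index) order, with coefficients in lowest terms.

Distribute over the terms of R1 (each basis-blade product reordered to ascending indices, repeated generators contracted through their squares):
(-3/2*e1) R2 = 63/10*e1 - 7/16*e2 - 63/20*e3 + 7/2*e123
(-2/3*e2) R2 = 7/36*e1 + 14/5*e2 + 14/9*e3 + 7/5*e123
(-2/3*e3) R2 = -7/5*e1 + 14/9*e2 + 14/5*e3 - 7/36*e123
Summing the partial products and collecting blades:
Answer: 917/180*e1 + 2821/720*e2 + 217/180*e3 + 847/180*e123


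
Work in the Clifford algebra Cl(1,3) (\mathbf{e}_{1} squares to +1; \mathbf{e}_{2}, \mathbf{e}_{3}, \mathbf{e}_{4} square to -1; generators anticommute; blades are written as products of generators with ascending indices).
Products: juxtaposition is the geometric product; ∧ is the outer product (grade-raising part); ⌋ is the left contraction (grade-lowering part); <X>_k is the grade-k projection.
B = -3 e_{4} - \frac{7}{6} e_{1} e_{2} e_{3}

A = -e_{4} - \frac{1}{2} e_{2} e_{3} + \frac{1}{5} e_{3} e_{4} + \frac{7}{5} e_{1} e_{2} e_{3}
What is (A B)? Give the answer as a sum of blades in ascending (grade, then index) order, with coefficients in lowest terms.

step 1: -\frac{41}{30} - \frac{7}{12} e_{1} + \frac{3}{5} e_{3} - \frac{7}{30} e_{1} e_{2} e_{4} + \frac{3}{2} e_{2} e_{3} e_{4} - \frac{161}{30} e_{1} e_{2} e_{3} e_{4}
Answer: -\frac{41}{30} - \frac{7}{12} e_{1} + \frac{3}{5} e_{3} - \frac{7}{30} e_{1} e_{2} e_{4} + \frac{3}{2} e_{2} e_{3} e_{4} - \frac{161}{30} e_{1} e_{2} e_{3} e_{4}


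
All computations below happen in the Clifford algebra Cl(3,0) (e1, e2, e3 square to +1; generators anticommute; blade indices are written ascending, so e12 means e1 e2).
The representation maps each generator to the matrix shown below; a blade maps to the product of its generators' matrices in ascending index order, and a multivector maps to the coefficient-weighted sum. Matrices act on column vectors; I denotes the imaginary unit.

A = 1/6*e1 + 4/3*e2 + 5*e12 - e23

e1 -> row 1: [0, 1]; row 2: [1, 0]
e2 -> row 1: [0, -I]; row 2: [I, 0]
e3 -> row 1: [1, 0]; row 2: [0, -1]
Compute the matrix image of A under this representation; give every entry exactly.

Bivector images (products of the table entries): rho(e12) = rho(e1)rho(e2) = row 1: [I, 0]; row 2: [0, -I]; rho(e23) = rho(e2)rho(e3) = row 1: [0, I]; row 2: [I, 0].
M = (1/6)*rho(e1) + (4/3)*rho(e2) + (5)*rho(e12) + (-1)*rho(e23), summed entrywise:
Answer: row 1: [5*I, 1/6 - 7*I/3]; row 2: [1/6 + I/3, -5*I]


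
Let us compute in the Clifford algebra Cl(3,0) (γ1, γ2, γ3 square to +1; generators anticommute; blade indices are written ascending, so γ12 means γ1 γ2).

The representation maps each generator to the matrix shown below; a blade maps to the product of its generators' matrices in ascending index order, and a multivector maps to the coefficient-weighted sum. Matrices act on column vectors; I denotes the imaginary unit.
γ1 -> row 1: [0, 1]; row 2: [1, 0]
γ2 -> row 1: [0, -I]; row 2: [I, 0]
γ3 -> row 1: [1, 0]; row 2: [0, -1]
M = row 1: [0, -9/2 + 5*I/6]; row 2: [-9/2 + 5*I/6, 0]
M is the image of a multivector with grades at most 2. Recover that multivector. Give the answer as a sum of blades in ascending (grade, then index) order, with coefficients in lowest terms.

Method: 1, rho(γ1), rho(γ2), rho(γ3) form a trace-orthogonal basis of the 2x2 complex matrices (tr(X Y) = 2 if X = Y, else 0), so M = m0*1 + m1*rho(γ1) + m2*rho(γ2) + m3*rho(γ3) with m0 = tr(M)/2 = 0, m1 = tr(M rho(γ1))/2 = -9/2 + 5*I/6, m2 = tr(M rho(γ2))/2 = 0, m3 = tr(M rho(γ3))/2 = 0.
Multiplying table entries, the bivector images are rho(γ12) = I*rho(γ3), rho(γ13) = -I*rho(γ2), rho(γ23) = I*rho(γ1); with real blade coefficients the real parts of m0..m3 are the coefficients of 1, γ1, γ2, γ3 and the imaginary parts give the bivectors (γ23: Im m1, γ13: -Im m2, γ12: Im m3).
Answer: -9/2*γ1 + 5/6*γ23


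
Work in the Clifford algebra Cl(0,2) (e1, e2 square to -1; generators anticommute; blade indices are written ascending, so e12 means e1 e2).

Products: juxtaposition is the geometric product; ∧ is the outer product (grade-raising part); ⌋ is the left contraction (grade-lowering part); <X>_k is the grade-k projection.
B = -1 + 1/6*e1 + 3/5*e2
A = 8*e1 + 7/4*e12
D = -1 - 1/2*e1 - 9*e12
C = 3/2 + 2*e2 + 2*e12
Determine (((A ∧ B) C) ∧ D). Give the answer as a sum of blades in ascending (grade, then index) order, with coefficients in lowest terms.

step 1: -8*e1 + 61/20*e12
step 2: -61/10 - 181/10*e1 + 16*e2 - 457/40*e12
step 3: 61/10 + 423/20*e1 - 16*e2 + 2973/40*e12
Answer: 61/10 + 423/20*e1 - 16*e2 + 2973/40*e12


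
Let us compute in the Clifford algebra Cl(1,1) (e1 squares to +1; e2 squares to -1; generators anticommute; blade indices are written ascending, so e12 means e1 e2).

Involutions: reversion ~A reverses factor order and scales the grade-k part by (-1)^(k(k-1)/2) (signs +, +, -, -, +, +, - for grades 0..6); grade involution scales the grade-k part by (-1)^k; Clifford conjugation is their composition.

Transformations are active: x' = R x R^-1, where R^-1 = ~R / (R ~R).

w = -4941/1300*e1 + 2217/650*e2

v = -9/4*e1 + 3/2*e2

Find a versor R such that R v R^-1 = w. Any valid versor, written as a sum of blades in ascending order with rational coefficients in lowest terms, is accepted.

Reasoning: v^2 = w^2 = 45/16 since conjugation preserves the quadratic form; R = v + w = -3933/650*e1 + 1596/325*e2 is then valid when invertible, keeping its own part and reversing (v - w)/2.
Answer: -3933/650*e1 + 1596/325*e2


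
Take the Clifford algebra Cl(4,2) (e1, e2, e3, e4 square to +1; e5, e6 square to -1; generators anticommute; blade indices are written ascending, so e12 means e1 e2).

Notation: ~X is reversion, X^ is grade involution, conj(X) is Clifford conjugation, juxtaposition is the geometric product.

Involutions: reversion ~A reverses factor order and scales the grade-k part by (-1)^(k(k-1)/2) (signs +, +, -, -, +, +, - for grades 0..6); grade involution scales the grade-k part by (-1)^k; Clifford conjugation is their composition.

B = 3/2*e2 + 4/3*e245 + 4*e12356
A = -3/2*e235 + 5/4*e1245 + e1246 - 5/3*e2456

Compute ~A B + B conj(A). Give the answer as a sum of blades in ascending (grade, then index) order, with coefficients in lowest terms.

first term: 5/3*e1 + 20/9*e6 - 6*e16 + 2*e34 + 9/4*e35 + 20/3*e134 + 15/8*e145 + 3/2*e146 + 4/3*e156 - 4*e345 + 5*e346 + 5/2*e456
second term: -5/3*e1 - 20/9*e6 + 6*e16 + 2*e34 - 9/4*e35 - 20/3*e134 - 15/8*e145 - 3/2*e146 + 4/3*e156 + 4*e345 - 5*e346 - 5/2*e456
Answer: 4*e34 + 8/3*e156


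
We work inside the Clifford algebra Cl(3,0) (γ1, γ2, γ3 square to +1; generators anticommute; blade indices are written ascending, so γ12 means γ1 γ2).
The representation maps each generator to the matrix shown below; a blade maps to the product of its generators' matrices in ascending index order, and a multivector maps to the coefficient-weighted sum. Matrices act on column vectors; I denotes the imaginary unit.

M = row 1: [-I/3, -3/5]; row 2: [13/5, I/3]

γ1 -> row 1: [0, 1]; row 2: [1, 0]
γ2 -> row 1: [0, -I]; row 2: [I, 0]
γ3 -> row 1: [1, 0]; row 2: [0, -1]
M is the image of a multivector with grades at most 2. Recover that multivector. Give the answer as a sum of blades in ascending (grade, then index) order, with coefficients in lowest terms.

Method: 1, rho(γ1), rho(γ2), rho(γ3) form a trace-orthogonal basis of the 2x2 complex matrices (tr(X Y) = 2 if X = Y, else 0), so M = m0*1 + m1*rho(γ1) + m2*rho(γ2) + m3*rho(γ3) with m0 = tr(M)/2 = 0, m1 = tr(M rho(γ1))/2 = 1, m2 = tr(M rho(γ2))/2 = -8*I/5, m3 = tr(M rho(γ3))/2 = -I/3.
Multiplying table entries, the bivector images are rho(γ12) = I*rho(γ3), rho(γ13) = -I*rho(γ2), rho(γ23) = I*rho(γ1); with real blade coefficients the real parts of m0..m3 are the coefficients of 1, γ1, γ2, γ3 and the imaginary parts give the bivectors (γ23: Im m1, γ13: -Im m2, γ12: Im m3).
Answer: γ1 - 1/3*γ12 + 8/5*γ13


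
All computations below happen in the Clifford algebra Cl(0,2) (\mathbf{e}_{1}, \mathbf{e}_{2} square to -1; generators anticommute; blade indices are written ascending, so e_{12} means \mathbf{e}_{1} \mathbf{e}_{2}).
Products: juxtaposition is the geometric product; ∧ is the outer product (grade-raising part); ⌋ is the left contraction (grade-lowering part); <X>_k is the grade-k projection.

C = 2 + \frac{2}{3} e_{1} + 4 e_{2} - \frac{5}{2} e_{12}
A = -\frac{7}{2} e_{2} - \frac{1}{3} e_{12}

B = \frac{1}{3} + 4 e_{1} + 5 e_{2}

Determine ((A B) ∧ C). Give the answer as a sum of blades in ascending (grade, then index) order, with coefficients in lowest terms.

step 1: \frac{35}{2} + \frac{5}{3} e_{1} - \frac{5}{2} e_{2} + \frac{125}{9} e_{12}
step 2: 35 + 15 e_{1} + 65 e_{2} - \frac{275}{36} e_{12}
Answer: 35 + 15 e_{1} + 65 e_{2} - \frac{275}{36} e_{12}


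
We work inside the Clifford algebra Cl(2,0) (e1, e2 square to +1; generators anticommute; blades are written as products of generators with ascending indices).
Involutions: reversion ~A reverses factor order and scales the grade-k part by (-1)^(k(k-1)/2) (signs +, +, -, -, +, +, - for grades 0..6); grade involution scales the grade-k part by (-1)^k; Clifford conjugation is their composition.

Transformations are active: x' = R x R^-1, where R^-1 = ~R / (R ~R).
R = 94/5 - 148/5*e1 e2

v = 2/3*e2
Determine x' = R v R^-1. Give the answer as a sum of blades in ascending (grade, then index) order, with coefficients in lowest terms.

~R = 94/5 + 148/5*e1 e2, and R ~R = 6148/5, so R^-1 = ~R / (6148/5).
R v = -296/15*e1 + 188/15*e2
Answer: -13912/23055*e1 - 2178/7685*e2


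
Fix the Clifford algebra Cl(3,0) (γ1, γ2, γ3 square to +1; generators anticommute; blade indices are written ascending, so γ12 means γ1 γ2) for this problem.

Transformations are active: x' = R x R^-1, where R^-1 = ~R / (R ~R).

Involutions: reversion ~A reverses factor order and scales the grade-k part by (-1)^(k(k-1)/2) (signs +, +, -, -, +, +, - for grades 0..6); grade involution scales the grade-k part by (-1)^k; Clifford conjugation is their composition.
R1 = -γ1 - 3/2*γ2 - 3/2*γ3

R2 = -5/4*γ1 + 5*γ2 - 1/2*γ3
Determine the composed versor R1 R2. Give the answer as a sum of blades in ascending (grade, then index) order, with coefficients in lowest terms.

Distribute over the terms of R1 (each basis-blade product reordered to ascending indices, repeated generators contracted through their squares):
(-γ1) R2 = 5/4 - 5*γ12 + 1/2*γ13
(-3/2*γ2) R2 = -15/2 - 15/8*γ12 + 3/4*γ23
(-3/2*γ3) R2 = 3/4 - 15/8*γ13 + 15/2*γ23
Summing the partial products and collecting blades:
Answer: -11/2 - 55/8*γ12 - 11/8*γ13 + 33/4*γ23


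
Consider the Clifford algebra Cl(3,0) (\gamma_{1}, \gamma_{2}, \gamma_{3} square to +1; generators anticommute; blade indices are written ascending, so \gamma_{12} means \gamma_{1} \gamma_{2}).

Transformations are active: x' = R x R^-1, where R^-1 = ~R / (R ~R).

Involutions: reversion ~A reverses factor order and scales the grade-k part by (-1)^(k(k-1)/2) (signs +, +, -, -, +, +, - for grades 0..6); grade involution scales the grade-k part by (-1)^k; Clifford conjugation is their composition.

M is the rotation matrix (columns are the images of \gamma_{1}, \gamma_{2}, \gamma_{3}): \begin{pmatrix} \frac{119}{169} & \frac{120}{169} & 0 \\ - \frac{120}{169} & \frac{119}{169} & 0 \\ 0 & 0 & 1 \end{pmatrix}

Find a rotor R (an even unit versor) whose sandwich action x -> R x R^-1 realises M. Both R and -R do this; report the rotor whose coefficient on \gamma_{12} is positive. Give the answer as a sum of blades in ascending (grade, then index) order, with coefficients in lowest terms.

Method: write R = a + b12*\gamma_{12} + b13*\gamma_{13} + b23*\gamma_{23} with a^2 + b12^2 + b13^2 + b23^2 = 1 (so R^-1 = ~R). Expanding the columns R e_j ~R gives tr M = 4a^2 - 1 and, from the antisymmetric part, M21 - M12 = -4a*b12, M13 - M31 = 4a*b13, M32 - M23 = -4a*b23.
Here tr M = \frac{407}{169}, so a^2 = (1 + tr M)/4 = \frac{144}{169} and a = ±\frac{12}{13}. Taking a = \frac{12}{13}: M21 - M12 = -\frac{240}{169}, M13 - M31 = 0, M32 - M23 = 0, giving b12 = \frac{5}{13}, b13 = 0, b23 = 0, i.e. R = \frac{12}{13} + \frac{5}{13} \gamma_{12}.
Its \gamma_{12} coefficient is already positive.
Answer: \frac{12}{13} + \frac{5}{13} \gamma_{12}. Sheet selection: the two-to-one cover makes ±R indistinguishable at the matrix level (trace \frac{407}{169}), so uniqueness comes from the required sign on \gamma_{12}.


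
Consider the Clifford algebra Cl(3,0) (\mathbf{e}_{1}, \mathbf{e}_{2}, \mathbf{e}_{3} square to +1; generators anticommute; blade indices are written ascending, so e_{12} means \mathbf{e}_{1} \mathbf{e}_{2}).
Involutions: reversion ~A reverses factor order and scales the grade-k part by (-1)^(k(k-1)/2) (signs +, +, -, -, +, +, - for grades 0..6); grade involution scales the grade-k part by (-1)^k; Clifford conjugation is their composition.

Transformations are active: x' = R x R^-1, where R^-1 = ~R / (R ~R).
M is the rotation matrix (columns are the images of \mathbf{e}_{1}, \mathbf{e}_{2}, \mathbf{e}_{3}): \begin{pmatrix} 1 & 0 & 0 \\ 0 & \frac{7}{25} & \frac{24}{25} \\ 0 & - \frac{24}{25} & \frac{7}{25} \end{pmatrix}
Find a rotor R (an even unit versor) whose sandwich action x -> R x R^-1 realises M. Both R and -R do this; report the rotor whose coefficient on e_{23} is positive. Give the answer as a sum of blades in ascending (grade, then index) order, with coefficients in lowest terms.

Method: write R = a + b12*e_{12} + b13*e_{13} + b23*e_{23} with a^2 + b12^2 + b13^2 + b23^2 = 1 (so R^-1 = ~R). Expanding the columns R e_j ~R gives tr M = 4a^2 - 1 and, from the antisymmetric part, M21 - M12 = -4a*b12, M13 - M31 = 4a*b13, M32 - M23 = -4a*b23.
Here tr M = \frac{39}{25}, so a^2 = (1 + tr M)/4 = \frac{16}{25} and a = ±\frac{4}{5}. Taking a = \frac{4}{5}: M21 - M12 = 0, M13 - M31 = 0, M32 - M23 = -\frac{48}{25}, giving b12 = 0, b13 = 0, b23 = \frac{3}{5}, i.e. R = \frac{4}{5} + \frac{3}{5} e_{23}.
Its e_{23} coefficient is already positive.
Answer: \frac{4}{5} + \frac{3}{5} e_{23}. Key observation: the double cover Spin(3) -> SO(3) sends R and -R to the same matrix (trace \frac{39}{25} here), so the stated sign of the e_{23} coefficient is what selects one sheet.


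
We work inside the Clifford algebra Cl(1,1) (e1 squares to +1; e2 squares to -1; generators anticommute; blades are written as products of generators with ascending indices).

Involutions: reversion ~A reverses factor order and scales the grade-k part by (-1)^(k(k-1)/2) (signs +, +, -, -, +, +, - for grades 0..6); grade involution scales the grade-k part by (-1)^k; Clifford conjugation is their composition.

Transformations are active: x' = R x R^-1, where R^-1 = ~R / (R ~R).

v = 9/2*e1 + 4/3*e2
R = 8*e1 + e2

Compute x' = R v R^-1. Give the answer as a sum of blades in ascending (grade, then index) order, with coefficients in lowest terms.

~R = 8*e1 + e2, and R ~R = 63, so R^-1 = ~R / (63).
R v = 104/3 + 37/6*e1 e2
Answer: 1627/378*e1 - 44/189*e2


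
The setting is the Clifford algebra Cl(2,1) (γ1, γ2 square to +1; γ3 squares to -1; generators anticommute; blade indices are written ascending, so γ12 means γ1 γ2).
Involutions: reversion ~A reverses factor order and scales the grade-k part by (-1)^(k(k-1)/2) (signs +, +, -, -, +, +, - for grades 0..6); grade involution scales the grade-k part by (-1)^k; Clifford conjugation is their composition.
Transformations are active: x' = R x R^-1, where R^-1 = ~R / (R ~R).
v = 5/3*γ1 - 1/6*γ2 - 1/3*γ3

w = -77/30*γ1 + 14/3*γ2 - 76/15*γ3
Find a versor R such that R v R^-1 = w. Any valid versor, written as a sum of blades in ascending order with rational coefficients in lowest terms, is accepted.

R = v + w = -9/10*γ1 + 9/2*γ2 - 27/5*γ3 works: the equal norms (97/36) guarantee its sandwich swaps v into w.
Answer: -9/10*γ1 + 9/2*γ2 - 27/5*γ3


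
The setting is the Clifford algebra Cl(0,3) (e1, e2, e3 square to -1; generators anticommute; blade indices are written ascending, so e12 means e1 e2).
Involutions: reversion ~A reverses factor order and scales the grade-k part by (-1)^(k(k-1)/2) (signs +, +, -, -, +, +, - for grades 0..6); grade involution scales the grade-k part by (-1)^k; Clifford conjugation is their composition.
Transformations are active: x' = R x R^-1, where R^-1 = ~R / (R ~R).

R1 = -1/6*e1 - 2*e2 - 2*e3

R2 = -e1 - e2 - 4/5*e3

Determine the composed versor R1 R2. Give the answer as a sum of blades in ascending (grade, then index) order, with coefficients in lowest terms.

Distribute over the terms of R1 (each basis-blade product reordered to ascending indices, repeated generators contracted through their squares):
(-1/6*e1) R2 = -1/6 + 1/6*e12 + 2/15*e13
(-2*e2) R2 = -2 - 2*e12 + 8/5*e23
(-2*e3) R2 = -8/5 - 2*e13 - 2*e23
Summing the partial products and collecting blades:
Answer: -113/30 - 11/6*e12 - 28/15*e13 - 2/5*e23


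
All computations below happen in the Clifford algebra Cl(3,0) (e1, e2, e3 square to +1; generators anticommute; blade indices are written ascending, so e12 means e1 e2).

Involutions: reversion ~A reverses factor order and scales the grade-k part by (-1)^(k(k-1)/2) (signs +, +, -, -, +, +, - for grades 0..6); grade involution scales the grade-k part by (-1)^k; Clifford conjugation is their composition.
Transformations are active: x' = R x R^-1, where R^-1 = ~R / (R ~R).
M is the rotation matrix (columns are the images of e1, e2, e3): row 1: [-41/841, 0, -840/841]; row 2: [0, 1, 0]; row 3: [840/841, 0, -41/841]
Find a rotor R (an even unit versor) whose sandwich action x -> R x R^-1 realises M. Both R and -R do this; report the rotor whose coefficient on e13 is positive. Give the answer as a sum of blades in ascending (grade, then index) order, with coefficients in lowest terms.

Method: write R = a + b12*e12 + b13*e13 + b23*e23 with a^2 + b12^2 + b13^2 + b23^2 = 1 (so R^-1 = ~R). Expanding the columns R e_j ~R gives tr M = 4a^2 - 1 and, from the antisymmetric part, M21 - M12 = -4a*b12, M13 - M31 = 4a*b13, M32 - M23 = -4a*b23.
Here tr M = 759/841, so a^2 = (1 + tr M)/4 = 400/841 and a = ±20/29. Taking a = 20/29: M21 - M12 = 0, M13 - M31 = -1680/841, M32 - M23 = 0, giving b12 = 0, b13 = -21/29, b23 = 0, i.e. R = 20/29 - 21/29*e13.
Its e13 coefficient is negative, so report the other preimage -R.
Answer: -20/29 + 21/29*e13. Recall the cover is two-to-one: with M of trace 759/841, both preimages act alike, and the stated e13 sign chooses the sheet.


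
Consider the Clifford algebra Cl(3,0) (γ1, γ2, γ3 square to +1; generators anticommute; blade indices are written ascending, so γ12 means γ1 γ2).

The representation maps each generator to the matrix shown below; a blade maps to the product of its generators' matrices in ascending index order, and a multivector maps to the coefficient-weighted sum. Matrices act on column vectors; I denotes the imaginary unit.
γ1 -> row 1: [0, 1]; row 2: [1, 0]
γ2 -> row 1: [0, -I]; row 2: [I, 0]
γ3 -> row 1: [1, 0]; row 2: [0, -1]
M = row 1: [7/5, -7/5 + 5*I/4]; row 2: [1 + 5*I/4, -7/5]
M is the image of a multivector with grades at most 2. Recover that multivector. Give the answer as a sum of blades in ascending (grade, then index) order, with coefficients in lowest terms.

Method: 1, rho(γ1), rho(γ2), rho(γ3) form a trace-orthogonal basis of the 2x2 complex matrices (tr(X Y) = 2 if X = Y, else 0), so M = m0*1 + m1*rho(γ1) + m2*rho(γ2) + m3*rho(γ3) with m0 = tr(M)/2 = 0, m1 = tr(M rho(γ1))/2 = -1/5 + 5*I/4, m2 = tr(M rho(γ2))/2 = -6*I/5, m3 = tr(M rho(γ3))/2 = 7/5.
Multiplying table entries, the bivector images are rho(γ12) = I*rho(γ3), rho(γ13) = -I*rho(γ2), rho(γ23) = I*rho(γ1); with real blade coefficients the real parts of m0..m3 are the coefficients of 1, γ1, γ2, γ3 and the imaginary parts give the bivectors (γ23: Im m1, γ13: -Im m2, γ12: Im m3).
Answer: -1/5*γ1 + 7/5*γ3 + 6/5*γ13 + 5/4*γ23


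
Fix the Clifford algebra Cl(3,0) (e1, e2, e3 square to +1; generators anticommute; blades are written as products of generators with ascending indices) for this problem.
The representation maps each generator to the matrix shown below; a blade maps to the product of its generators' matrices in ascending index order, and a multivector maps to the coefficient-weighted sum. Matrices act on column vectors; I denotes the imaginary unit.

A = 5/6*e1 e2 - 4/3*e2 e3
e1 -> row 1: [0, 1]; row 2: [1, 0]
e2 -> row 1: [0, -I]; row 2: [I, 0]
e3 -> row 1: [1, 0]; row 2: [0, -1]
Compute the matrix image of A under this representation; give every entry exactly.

Bivector images (products of the table entries): rho(e1 e2) = rho(e1)rho(e2) = row 1: [I, 0]; row 2: [0, -I]; rho(e2 e3) = rho(e2)rho(e3) = row 1: [0, I]; row 2: [I, 0].
M = (5/6)*rho(e1 e2) + (-4/3)*rho(e2 e3), summed entrywise:
Answer: row 1: [5*I/6, -4*I/3]; row 2: [-4*I/3, -5*I/6]


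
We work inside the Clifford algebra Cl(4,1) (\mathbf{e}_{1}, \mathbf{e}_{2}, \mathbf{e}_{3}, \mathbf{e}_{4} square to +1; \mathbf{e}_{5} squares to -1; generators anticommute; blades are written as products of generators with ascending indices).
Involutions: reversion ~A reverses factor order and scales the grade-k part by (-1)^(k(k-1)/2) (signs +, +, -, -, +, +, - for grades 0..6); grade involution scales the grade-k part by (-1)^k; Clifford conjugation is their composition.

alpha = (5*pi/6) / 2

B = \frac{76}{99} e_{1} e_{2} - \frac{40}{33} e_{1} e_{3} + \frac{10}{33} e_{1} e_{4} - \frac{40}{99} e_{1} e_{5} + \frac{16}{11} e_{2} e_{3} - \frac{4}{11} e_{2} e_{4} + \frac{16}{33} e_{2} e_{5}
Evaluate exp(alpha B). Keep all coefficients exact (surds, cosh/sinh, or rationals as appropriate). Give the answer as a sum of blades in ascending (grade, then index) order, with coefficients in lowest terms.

B^2 term by term: the squares give (\frac{76}{99})^2*(e_{1} e_{2})^2 + (-\frac{40}{33})^2*(e_{1} e_{3})^2 + (\frac{10}{33})^2*(e_{1} e_{4})^2 + (-\frac{40}{99})^2*(e_{1} e_{5})^2 + (\frac{16}{11})^2*(e_{2} e_{3})^2 + (-\frac{4}{11})^2*(e_{2} e_{4})^2 + (\frac{16}{33})^2*(e_{2} e_{5})^2 = \frac{5776}{9801}*(-1) + \frac{1600}{1089}*(-1) + \frac{100}{1089}*(-1) + \frac{1600}{9801}*(+1) + \frac{256}{121}*(-1) + \frac{16}{121}*(-1) + \frac{256}{1089}*(+1) = -4 (each basis 2-blade squares to minus the product of its generators' squares); cross terms between blades sharing an index anticommute and cancel; the commuting (index-disjoint) pairs give grade-4 terms 2*c*c'*(blade product), which cancel blade by blade — e_{1} e_{2} e_{3} e_{4}: -\frac{320}{363} + \frac{320}{363} = 0; e_{1} e_{2} e_{3} e_{5}: \frac{1280}{1089} - \frac{1280}{1089} = 0; e_{1} e_{2} e_{4} e_{5}: -\frac{320}{1089} + \frac{320}{1089} = 0 — confirming B is simple. So B^2 = -4.
B^2 = -4 — circular case — the even/odd split gives cos and sin: l = 2, alpha*l = \frac{5 \pi}{6}, so exp(alpha B) = cos(\frac{5 \pi}{6}) + (sin(\frac{5 \pi}{6})/2)*B = - \frac{\sqrt{3}}{2} + (\frac{1}{4})*B.
Answer: - \frac{\sqrt{3}}{2} + \frac{19}{99} e_{1} e_{2} - \frac{10}{33} e_{1} e_{3} + \frac{5}{66} e_{1} e_{4} - \frac{10}{99} e_{1} e_{5} + \frac{4}{11} e_{2} e_{3} - \frac{1}{11} e_{2} e_{4} + \frac{4}{33} e_{2} e_{5}


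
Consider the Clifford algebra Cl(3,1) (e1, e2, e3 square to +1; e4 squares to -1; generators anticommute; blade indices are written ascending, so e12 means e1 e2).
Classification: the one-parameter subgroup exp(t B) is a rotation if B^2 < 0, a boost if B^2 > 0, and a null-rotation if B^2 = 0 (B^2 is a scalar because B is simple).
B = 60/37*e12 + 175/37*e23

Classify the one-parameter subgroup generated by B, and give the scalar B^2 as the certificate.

B^2 term by term: the squares give (60/37)^2*(e12)^2 + (175/37)^2*(e23)^2 = 3600/1369*(-1) + 30625/1369*(-1) = -25 (each basis 2-blade squares to minus the product of its generators' squares); cross terms between blades sharing an index anticommute and cancel. So B^2 = -25.
Answer: rotation, certificate B^2 = -25. Certificate logic: -25 is a conjugation-invariant scalar, so its sign fixes rotation versus boost versus null-rotation outright.


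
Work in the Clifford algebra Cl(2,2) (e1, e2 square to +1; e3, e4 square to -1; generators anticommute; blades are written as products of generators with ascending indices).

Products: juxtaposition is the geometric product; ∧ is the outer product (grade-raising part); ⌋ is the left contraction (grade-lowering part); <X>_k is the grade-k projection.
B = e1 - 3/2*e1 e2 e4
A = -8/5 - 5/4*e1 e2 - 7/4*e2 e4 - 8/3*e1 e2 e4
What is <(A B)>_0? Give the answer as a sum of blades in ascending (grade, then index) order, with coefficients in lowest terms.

step 1: 4 + 41/40*e1 + 5/4*e2 - 15/8*e4 - 8/3*e2 e4 + 13/20*e1 e2 e4
step 2: 4
Answer: 4


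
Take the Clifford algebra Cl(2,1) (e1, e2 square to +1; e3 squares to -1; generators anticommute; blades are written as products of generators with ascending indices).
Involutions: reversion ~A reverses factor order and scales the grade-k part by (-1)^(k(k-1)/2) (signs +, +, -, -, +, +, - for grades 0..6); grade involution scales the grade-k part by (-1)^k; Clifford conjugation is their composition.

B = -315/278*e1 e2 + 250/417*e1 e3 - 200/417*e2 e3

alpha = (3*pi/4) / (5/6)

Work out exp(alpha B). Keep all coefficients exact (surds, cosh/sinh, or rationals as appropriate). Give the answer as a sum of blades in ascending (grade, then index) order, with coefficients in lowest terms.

B^2 term by term: the squares give (-315/278)^2*(e1 e2)^2 + (250/417)^2*(e1 e3)^2 + (-200/417)^2*(e2 e3)^2 = 99225/77284*(-1) + 62500/173889*(+1) + 40000/173889*(+1) = -25/36 (each basis 2-blade squares to minus the product of its generators' squares); cross terms between blades sharing an index anticommute and cancel. So B^2 = -25/36.
B^2 = -25/36 — the negative square puts this in the circular regime; l = 5/6, alpha*l = 3*pi/4, so exp(alpha B) = cos(3*pi/4) + (sin(3*pi/4)/(5/6))*B = -sqrt(2)/2 + (3*sqrt(2)/5)*B.
Answer: -sqrt(2)/2 - 189*sqrt(2)/278*e1 e2 + 50*sqrt(2)/139*e1 e3 - 40*sqrt(2)/139*e2 e3


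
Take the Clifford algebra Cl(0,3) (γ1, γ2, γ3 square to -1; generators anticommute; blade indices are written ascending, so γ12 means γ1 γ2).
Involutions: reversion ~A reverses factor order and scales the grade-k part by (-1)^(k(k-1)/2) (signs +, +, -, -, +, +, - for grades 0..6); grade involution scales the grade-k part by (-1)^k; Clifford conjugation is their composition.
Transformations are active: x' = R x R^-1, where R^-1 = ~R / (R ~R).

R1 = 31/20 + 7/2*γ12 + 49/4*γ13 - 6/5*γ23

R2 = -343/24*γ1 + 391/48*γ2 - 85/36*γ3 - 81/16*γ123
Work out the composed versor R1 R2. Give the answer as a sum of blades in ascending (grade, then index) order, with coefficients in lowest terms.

Distribute over the terms of R1 (each basis-blade product reordered to ascending indices, repeated generators contracted through their squares):
(31/20) R2 = -10633/480*γ1 + 12121/960*γ2 - 527/144*γ3 - 2511/320*γ123
(7/2*γ12) R2 = -2737/96*γ1 - 2401/48*γ2 + 567/32*γ3 - 595/72*γ123
(49/4*γ13) R2 = 4165/144*γ1 - 3969/64*γ2 - 16807/96*γ3 - 19159/192*γ123
(-6/5*γ23) R2 = -243/40*γ1 - 17/6*γ2 - 391/40*γ3 + 343/20*γ123
Summing the partial products and collecting blades:
Answer: -10013/360*γ1 - 16359/160*γ2 - 15371/90*γ3 - 35549/360*γ123


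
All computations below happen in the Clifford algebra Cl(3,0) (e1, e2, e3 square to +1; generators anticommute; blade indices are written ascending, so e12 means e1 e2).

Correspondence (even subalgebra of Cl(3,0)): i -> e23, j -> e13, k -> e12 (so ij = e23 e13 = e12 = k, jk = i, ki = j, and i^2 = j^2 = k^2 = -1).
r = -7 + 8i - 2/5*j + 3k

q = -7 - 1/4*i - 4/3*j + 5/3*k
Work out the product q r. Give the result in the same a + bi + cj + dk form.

In blades: q = -7 + 5/3*e12 - 4/3*e13 - 1/4*e23, r = -7 + 3*e12 - 2/5*e13 + 8*e23.
Distribute q over r term by term (generator squares from the signature, products reordered to ascending indices): (-7)*r = 49 - 21*e12 + 14/5*e13 - 56*e23; (5/3*e12)*r = -5 - 35/3*e12 + 40/3*e13 + 2/3*e23; (-4/3*e13)*r = -8/15 + 32/3*e12 + 28/3*e13 - 4*e23; (-1/4*e23)*r = 2 + 1/10*e12 + 3/4*e13 + 7/4*e23.
Sum: 682/15 - 219/10*e12 + 1573/60*e13 - 691/12*e23; translating back through the correspondence:
Answer: 682/15 - 691/12*i + 1573/60*j - 219/10*k


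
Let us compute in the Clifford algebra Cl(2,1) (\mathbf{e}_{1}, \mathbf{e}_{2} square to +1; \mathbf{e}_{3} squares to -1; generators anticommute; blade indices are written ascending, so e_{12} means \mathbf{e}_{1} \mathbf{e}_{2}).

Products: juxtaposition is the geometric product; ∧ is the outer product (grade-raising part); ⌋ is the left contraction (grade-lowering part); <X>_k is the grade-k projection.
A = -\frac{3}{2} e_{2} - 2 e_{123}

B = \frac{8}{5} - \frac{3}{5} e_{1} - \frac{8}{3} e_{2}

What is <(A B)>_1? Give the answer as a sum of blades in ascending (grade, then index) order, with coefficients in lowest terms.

step 1: 4 - \frac{12}{5} e_{2} - \frac{9}{10} e_{12} - \frac{16}{3} e_{13} + \frac{6}{5} e_{23} - \frac{16}{5} e_{123}
step 2: -\frac{12}{5} e_{2}
Answer: -\frac{12}{5} e_{2}


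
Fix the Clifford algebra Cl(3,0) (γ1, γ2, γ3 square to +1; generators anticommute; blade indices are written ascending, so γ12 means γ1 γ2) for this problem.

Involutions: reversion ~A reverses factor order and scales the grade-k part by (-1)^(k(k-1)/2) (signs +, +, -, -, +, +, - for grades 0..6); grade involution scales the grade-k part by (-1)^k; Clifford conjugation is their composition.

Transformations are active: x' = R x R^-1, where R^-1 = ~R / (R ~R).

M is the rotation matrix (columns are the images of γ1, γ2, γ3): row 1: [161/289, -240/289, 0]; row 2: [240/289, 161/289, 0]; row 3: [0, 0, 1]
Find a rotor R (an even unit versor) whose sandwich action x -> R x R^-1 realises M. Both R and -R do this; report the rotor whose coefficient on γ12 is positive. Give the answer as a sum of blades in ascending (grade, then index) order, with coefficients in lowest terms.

Method: write R = a + b12*γ12 + b13*γ13 + b23*γ23 with a^2 + b12^2 + b13^2 + b23^2 = 1 (so R^-1 = ~R). Expanding the columns R e_j ~R gives tr M = 4a^2 - 1 and, from the antisymmetric part, M21 - M12 = -4a*b12, M13 - M31 = 4a*b13, M32 - M23 = -4a*b23.
Here tr M = 611/289, so a^2 = (1 + tr M)/4 = 225/289 and a = ±15/17. Taking a = 15/17: M21 - M12 = 480/289, M13 - M31 = 0, M32 - M23 = 0, giving b12 = -8/17, b13 = 0, b23 = 0, i.e. R = 15/17 - 8/17*γ12.
Its γ12 coefficient is negative, so report the other preimage -R.
Answer: -15/17 + 8/17*γ12. Key observation: the double cover Spin(3) -> SO(3) sends R and -R to the same matrix (trace 611/289 here), so the stated sign of the γ12 coefficient is what selects one sheet.
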